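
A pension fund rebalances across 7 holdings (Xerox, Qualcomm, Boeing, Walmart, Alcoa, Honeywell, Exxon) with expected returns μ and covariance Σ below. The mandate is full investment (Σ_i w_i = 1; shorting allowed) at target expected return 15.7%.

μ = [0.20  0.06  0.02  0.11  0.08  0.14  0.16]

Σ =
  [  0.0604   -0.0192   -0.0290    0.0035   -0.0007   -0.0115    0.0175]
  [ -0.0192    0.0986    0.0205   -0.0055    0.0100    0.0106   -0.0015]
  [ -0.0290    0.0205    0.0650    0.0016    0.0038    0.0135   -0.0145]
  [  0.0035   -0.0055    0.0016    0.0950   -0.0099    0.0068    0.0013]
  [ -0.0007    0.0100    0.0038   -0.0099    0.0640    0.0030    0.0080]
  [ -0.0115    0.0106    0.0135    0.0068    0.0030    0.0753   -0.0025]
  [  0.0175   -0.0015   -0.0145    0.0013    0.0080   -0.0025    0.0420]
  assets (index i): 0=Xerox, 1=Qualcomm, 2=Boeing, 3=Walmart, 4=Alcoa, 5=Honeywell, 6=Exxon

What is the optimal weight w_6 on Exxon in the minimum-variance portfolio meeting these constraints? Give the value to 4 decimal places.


0.2572

g=Σ⁻¹μ = [4.0512  0.7829  2.0115  0.9181  0.7526  1.9869  2.7904]
h=Σ⁻¹𝟙 = [27.8564  8.5892  26.3268  9.7048  11.5449  10.9248  19.7493]
a=μᵀg=1.783280  b=𝟙ᵀg=13.293641  c=𝟙ᵀh=114.696092  D=ac−b²=27.814405
λ₁=(c·0.157−b)/D = (114.696092·0.157−13.293641)/27.814405 = 0.169468
λ₂=(a−b·0.157)/D = (1.783280−13.293641·0.157)/27.814405 = -0.010923
w* = 0.169468·g + -0.010923·h:
  w_0 = 0.169468·4.0512 + -0.010923·27.8564 = 0.3823  (Xerox)
  w_1 = 0.169468·0.7829 + -0.010923·8.5892 = 0.0389  (Qualcomm)
  w_2 = 0.169468·2.0115 + -0.010923·26.3268 = 0.0533  (Boeing)
  w_3 = 0.169468·0.9181 + -0.010923·9.7048 = 0.0496  (Walmart)
  w_4 = 0.169468·0.7526 + -0.010923·11.5449 = 0.0014  (Alcoa)
  w_5 = 0.169468·1.9869 + -0.010923·10.9248 = 0.2174  (Honeywell)
  w_6 = 0.169468·2.7904 + -0.010923·19.7493 = 0.2572  (Exxon)
Σw_i=1.0000  μᵀw=0.1570
σ²=wᵀΣw=λ₁·μ_p+λ₂ = 0.169468·0.157 + -0.010923 = 0.015683 ≈ 0.0157


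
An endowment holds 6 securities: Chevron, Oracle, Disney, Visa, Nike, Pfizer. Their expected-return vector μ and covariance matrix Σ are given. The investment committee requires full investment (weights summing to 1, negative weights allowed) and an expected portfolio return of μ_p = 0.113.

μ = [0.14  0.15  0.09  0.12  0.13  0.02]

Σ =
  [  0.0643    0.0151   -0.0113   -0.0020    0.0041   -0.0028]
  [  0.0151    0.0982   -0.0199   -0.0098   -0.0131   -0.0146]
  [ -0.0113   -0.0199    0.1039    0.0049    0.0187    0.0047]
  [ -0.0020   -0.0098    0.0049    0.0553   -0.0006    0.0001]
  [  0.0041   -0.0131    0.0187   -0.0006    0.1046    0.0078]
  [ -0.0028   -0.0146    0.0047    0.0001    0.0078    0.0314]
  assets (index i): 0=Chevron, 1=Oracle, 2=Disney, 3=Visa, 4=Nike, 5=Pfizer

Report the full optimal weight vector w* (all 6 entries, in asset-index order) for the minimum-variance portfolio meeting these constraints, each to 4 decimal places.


p=Σ⁻¹μ = [1.9498  2.0461  1.0862  2.5169  1.1454  1.3070]
q=Σ⁻¹𝟙 = [14.9662  18.8106  10.9286  20.9917  6.6191  38.5811]
a=μᵀp=1.154728  b=𝟙ᵀp=10.051536  c=𝟙ᵀq=110.897295  D=ac−b²=27.022832
λ₁=(c·0.113−b)/D = (110.897295·0.113−10.051536)/27.022832 = 0.091769
λ₂=(a−b·0.113)/D = (1.154728−10.051536·0.113)/27.022832 = 0.000700
w* = 0.091769·p + 0.000700·q:
  w_0 = 0.091769·1.9498 + 0.000700·14.9662 = 0.1894  (Chevron)
  w_1 = 0.091769·2.0461 + 0.000700·18.8106 = 0.2009  (Oracle)
  w_2 = 0.091769·1.0862 + 0.000700·10.9286 = 0.1073  (Disney)
  w_3 = 0.091769·2.5169 + 0.000700·20.9917 = 0.2457  (Visa)
  w_4 = 0.091769·1.1454 + 0.000700·6.6191 = 0.1097  (Nike)
  w_5 = 0.091769·1.3070 + 0.000700·38.5811 = 0.1469  (Pfizer)
Σw_i=1.0000  μᵀw=0.1130
σ²=wᵀΣw=λ₁·μ_p+λ₂ = 0.091769·0.113 + 0.000700 = 0.011069 ≈ 0.0111

0.1894  0.2009  0.1073  0.2457  0.1097  0.1469


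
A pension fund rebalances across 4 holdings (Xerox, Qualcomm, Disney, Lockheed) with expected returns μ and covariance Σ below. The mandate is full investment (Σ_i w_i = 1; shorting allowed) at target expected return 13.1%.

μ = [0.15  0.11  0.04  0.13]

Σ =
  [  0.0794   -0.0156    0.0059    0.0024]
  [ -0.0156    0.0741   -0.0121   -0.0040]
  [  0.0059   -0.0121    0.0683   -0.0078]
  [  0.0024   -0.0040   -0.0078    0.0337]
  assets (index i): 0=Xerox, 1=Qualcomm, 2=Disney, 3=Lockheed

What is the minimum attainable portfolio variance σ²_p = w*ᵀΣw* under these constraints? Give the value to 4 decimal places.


x=Σ⁻¹μ = [2.1292  2.3789  1.3134  4.2923]
y=Σ⁻¹𝟙 = [14.2180  21.9448  21.4381  36.2277]
a=μᵀx=1.191593  b=𝟙ᵀx=10.113755  c=𝟙ᵀy=93.828624  D=ac−b²=9.517483
λ₁=(c·0.131−b)/D = (93.828624·0.131−10.113755)/9.517483 = 0.228820
λ₂=(a−b·0.131)/D = (1.191593−10.113755·0.131)/9.517483 = -0.014007
w* = 0.228820·x + -0.014007·y:
  w_0 = 0.228820·2.1292 + -0.014007·14.2180 = 0.2881  (Xerox)
  w_1 = 0.228820·2.3789 + -0.014007·21.9448 = 0.2370  (Qualcomm)
  w_2 = 0.228820·1.3134 + -0.014007·21.4381 = 0.0002  (Disney)
  w_3 = 0.228820·4.2923 + -0.014007·36.2277 = 0.4747  (Lockheed)
Σw_i=1.0000  μᵀw=0.1310
σ²=wᵀΣw=λ₁·μ_p+λ₂ = 0.228820·0.131 + -0.014007 = 0.015969 ≈ 0.0160

0.0160


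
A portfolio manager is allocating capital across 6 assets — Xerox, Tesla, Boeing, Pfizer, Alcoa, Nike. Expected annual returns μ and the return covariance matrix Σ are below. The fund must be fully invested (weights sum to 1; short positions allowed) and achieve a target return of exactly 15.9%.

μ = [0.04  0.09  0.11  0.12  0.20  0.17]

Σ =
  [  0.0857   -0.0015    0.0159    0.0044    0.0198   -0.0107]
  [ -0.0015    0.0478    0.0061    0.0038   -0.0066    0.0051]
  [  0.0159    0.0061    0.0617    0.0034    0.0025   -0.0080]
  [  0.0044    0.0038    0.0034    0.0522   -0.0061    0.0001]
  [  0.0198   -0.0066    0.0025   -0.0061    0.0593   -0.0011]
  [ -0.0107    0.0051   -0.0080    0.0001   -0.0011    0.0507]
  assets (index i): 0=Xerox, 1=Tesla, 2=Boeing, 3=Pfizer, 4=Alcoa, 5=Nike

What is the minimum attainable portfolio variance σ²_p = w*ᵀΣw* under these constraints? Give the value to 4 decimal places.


0.0125

g=Σ⁻¹μ = [-0.4678  1.5987  1.8947  2.5539  3.9541  3.4732]
h=Σ⁻¹𝟙 = [7.0129  18.1115  13.6929  18.4480  18.2643  21.9025]
a=μᵀg=2.021324  b=𝟙ᵀg=13.006827  c=𝟙ᵀh=97.432157  D=ac−b²=27.764391
λ₁=(c·0.159−b)/D = (97.432157·0.159−13.006827)/27.764391 = 0.089499
λ₂=(a−b·0.159)/D = (2.021324−13.006827·0.159)/27.764391 = -0.001684
w* = 0.089499·g + -0.001684·h:
  w_0 = 0.089499·-0.4678 + -0.001684·7.0129 = -0.0537  (Xerox)
  w_1 = 0.089499·1.5987 + -0.001684·18.1115 = 0.1126  (Tesla)
  w_2 = 0.089499·1.8947 + -0.001684·13.6929 = 0.1465  (Boeing)
  w_3 = 0.089499·2.5539 + -0.001684·18.4480 = 0.1975  (Pfizer)
  w_4 = 0.089499·3.9541 + -0.001684·18.2643 = 0.3231  (Alcoa)
  w_5 = 0.089499·3.4732 + -0.001684·21.9025 = 0.2740  (Nike)
Σw_i=1.0000  μᵀw=0.1590
σ²=wᵀΣw=λ₁·μ_p+λ₂ = 0.089499·0.159 + -0.001684 = 0.012546 ≈ 0.0125


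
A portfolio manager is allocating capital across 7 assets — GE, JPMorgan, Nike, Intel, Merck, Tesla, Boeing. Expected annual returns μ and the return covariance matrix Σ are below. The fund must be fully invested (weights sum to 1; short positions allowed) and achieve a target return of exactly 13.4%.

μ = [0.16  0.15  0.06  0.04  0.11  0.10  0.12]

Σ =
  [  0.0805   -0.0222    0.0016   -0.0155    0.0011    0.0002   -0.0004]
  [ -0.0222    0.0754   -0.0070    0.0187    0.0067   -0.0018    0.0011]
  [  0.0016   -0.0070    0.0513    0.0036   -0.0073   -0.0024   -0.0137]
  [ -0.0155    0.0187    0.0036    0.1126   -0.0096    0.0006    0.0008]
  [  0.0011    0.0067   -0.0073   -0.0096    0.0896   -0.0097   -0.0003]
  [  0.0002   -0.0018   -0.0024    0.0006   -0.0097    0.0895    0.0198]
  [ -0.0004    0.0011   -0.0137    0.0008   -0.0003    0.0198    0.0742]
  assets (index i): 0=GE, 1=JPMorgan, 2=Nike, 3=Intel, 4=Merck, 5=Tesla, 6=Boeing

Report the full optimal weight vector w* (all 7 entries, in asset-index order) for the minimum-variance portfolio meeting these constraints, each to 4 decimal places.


0.2950  0.3067  0.1126  -0.0266  0.0926  0.0723  0.1475

p=Σ⁻¹μ = [2.7655  2.8119  2.1383  0.2940  1.3013  0.9824  1.7252]
q=Σ⁻¹𝟙 = [18.3151  17.8486  27.3795  8.5833  13.9106  10.2239  15.6020]
a=μᵀp=1.452728  b=𝟙ᵀp=12.018600  c=𝟙ᵀq=111.862926  D=ac−b²=18.059655
λ₁=(c·0.134−b)/D = (111.862926·0.134−12.018600)/18.059655 = 0.164512
λ₂=(a−b·0.134)/D = (1.452728−12.018600·0.134)/18.059655 = -0.008736
w* = 0.164512·p + -0.008736·q:
  w_0 = 0.164512·2.7655 + -0.008736·18.3151 = 0.2950  (GE)
  w_1 = 0.164512·2.8119 + -0.008736·17.8486 = 0.3067  (JPMorgan)
  w_2 = 0.164512·2.1383 + -0.008736·27.3795 = 0.1126  (Nike)
  w_3 = 0.164512·0.2940 + -0.008736·8.5833 = -0.0266  (Intel)
  w_4 = 0.164512·1.3013 + -0.008736·13.9106 = 0.0926  (Merck)
  w_5 = 0.164512·0.9824 + -0.008736·10.2239 = 0.0723  (Tesla)
  w_6 = 0.164512·1.7252 + -0.008736·15.6020 = 0.1475  (Boeing)
Σw_i=1.0000  μᵀw=0.1340
σ²=wᵀΣw=λ₁·μ_p+λ₂ = 0.164512·0.134 + -0.008736 = 0.013309 ≈ 0.0133


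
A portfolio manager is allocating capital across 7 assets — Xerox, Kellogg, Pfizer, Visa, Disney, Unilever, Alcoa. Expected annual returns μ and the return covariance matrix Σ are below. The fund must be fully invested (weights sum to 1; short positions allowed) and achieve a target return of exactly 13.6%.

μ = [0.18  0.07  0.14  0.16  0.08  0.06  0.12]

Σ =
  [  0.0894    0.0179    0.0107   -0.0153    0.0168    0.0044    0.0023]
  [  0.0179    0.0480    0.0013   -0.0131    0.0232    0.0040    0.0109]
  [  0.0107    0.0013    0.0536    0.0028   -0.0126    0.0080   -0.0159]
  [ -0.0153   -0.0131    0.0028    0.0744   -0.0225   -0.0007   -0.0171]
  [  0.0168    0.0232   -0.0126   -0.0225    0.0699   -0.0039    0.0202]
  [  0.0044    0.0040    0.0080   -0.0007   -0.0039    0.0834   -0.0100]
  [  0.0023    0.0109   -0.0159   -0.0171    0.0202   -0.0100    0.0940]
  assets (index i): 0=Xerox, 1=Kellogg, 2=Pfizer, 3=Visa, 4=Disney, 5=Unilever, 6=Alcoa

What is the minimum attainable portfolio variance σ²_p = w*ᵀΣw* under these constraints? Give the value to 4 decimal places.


0.0107

x=Σ⁻¹μ = [1.7786  0.3113  2.9728  3.4500  1.7107  0.6781  2.0319]
y=Σ⁻¹𝟙 = [6.1136  11.9906  22.5889  24.7150  17.2146  11.7327  14.9641]
a=μᵀx=1.731505  b=𝟙ᵀx=12.933454  c=𝟙ᵀy=109.319429  D=ac−b²=22.012882
λ₁=(c·0.136−b)/D = (109.319429·0.136−12.933454)/22.012882 = 0.087857
λ₂=(a−b·0.136)/D = (1.731505−12.933454·0.136)/22.012882 = -0.001247
w* = 0.087857·x + -0.001247·y:
  w_0 = 0.087857·1.7786 + -0.001247·6.1136 = 0.1486  (Xerox)
  w_1 = 0.087857·0.3113 + -0.001247·11.9906 = 0.0124  (Kellogg)
  w_2 = 0.087857·2.9728 + -0.001247·22.5889 = 0.2330  (Pfizer)
  w_3 = 0.087857·3.4500 + -0.001247·24.7150 = 0.2723  (Visa)
  w_4 = 0.087857·1.7107 + -0.001247·17.2146 = 0.1288  (Disney)
  w_5 = 0.087857·0.6781 + -0.001247·11.7327 = 0.0449  (Unilever)
  w_6 = 0.087857·2.0319 + -0.001247·14.9641 = 0.1599  (Alcoa)
Σw_i=1.0000  μᵀw=0.1360
σ²=wᵀΣw=λ₁·μ_p+λ₂ = 0.087857·0.136 + -0.001247 = 0.010702 ≈ 0.0107


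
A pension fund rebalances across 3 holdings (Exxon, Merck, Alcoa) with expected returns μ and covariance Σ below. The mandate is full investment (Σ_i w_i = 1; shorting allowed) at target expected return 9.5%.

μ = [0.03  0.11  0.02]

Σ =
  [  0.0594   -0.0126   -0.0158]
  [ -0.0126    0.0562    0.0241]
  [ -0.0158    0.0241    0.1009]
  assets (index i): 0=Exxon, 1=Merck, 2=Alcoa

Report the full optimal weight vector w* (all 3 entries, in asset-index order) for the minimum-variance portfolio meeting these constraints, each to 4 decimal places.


0.2940  0.8007  -0.0946

g=Σ⁻¹μ = [0.9307  2.2488  -0.1932]
h=Σ⁻¹𝟙 = [23.2888  19.1639  8.9803]
a=μᵀg=0.271424  b=𝟙ᵀg=2.986304  c=𝟙ᵀh=51.433035  D=ac−b²=5.042157
λ₁=(c·0.095−b)/D = (51.433035·0.095−2.986304)/5.042157 = 0.376790
λ₂=(a−b·0.095)/D = (0.271424−2.986304·0.095)/5.042157 = -0.002434
w* = 0.376790·g + -0.002434·h:
  w_0 = 0.376790·0.9307 + -0.002434·23.2888 = 0.2940  (Exxon)
  w_1 = 0.376790·2.2488 + -0.002434·19.1639 = 0.8007  (Merck)
  w_2 = 0.376790·-0.1932 + -0.002434·8.9803 = -0.0946  (Alcoa)
Σw_i=1.0000  μᵀw=0.0950
σ²=wᵀΣw=λ₁·μ_p+λ₂ = 0.376790·0.095 + -0.002434 = 0.033361 ≈ 0.0334


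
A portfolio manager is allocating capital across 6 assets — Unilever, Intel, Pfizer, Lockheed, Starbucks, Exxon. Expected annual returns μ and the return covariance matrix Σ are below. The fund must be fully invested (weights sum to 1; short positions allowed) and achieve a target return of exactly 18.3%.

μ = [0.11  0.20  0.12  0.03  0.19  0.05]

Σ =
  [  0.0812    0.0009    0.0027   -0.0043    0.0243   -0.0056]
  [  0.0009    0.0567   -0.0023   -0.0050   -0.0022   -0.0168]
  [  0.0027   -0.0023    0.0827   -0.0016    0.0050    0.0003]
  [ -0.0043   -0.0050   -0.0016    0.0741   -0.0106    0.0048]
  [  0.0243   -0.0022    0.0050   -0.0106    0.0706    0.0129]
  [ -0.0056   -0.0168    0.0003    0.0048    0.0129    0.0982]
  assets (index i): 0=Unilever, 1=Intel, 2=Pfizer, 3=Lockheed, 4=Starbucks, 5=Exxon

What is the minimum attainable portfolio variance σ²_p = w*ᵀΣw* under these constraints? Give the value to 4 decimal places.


g=Σ⁻¹μ = [0.6283  4.0150  1.4080  1.0457  2.5025  0.8477]
h=Σ⁻¹𝟙 = [10.1823  23.5631  12.0416  16.6626  10.7531  12.5313]
a=μᵀg=1.590296  b=𝟙ᵀg=10.447197  c=𝟙ᵀh=85.733996  D=ac−b²=27.198528
λ₁=(c·0.183−b)/D = (85.733996·0.183−10.447197)/27.198528 = 0.192736
λ₂=(a−b·0.183)/D = (1.590296−10.447197·0.183)/27.198528 = -0.011822
w* = 0.192736·g + -0.011822·h:
  w_0 = 0.192736·0.6283 + -0.011822·10.1823 = 0.0007  (Unilever)
  w_1 = 0.192736·4.0150 + -0.011822·23.5631 = 0.4953  (Intel)
  w_2 = 0.192736·1.4080 + -0.011822·12.0416 = 0.1290  (Pfizer)
  w_3 = 0.192736·1.0457 + -0.011822·16.6626 = 0.0046  (Lockheed)
  w_4 = 0.192736·2.5025 + -0.011822·10.7531 = 0.3552  (Starbucks)
  w_5 = 0.192736·0.8477 + -0.011822·12.5313 = 0.0152  (Exxon)
Σw_i=1.0000  μᵀw=0.1830
σ²=wᵀΣw=λ₁·μ_p+λ₂ = 0.192736·0.183 + -0.011822 = 0.023449 ≈ 0.0234

0.0234


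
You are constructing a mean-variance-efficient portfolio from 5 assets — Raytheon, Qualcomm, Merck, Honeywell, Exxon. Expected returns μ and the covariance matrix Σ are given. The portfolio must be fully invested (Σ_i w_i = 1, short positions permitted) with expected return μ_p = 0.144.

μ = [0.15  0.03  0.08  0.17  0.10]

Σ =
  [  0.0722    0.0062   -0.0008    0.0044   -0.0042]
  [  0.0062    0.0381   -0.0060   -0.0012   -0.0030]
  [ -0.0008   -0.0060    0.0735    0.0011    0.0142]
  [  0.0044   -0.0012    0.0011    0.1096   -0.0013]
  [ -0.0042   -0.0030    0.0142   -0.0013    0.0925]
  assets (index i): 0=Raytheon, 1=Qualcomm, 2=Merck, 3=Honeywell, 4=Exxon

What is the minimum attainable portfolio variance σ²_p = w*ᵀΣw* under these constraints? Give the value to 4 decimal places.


g=Σ⁻¹μ = [1.9963  0.7419  0.9414  1.4823  1.0721]
h=Σ⁻¹𝟙 = [11.6830  27.6181  13.8765  8.9395  10.2324]
a=μᵀg=0.756225  b=𝟙ᵀg=6.234073  c=𝟙ᵀh=72.349507  D=ac−b²=15.848876
λ₁=(c·0.144−b)/D = (72.349507·0.144−6.234073)/15.848876 = 0.264010
λ₂=(a−b·0.144)/D = (0.756225−6.234073·0.144)/15.848876 = -0.008927
w* = 0.264010·g + -0.008927·h:
  w_0 = 0.264010·1.9963 + -0.008927·11.6830 = 0.4228  (Raytheon)
  w_1 = 0.264010·0.7419 + -0.008927·27.6181 = -0.0507  (Qualcomm)
  w_2 = 0.264010·0.9414 + -0.008927·13.8765 = 0.1247  (Merck)
  w_3 = 0.264010·1.4823 + -0.008927·8.9395 = 0.3116  (Honeywell)
  w_4 = 0.264010·1.0721 + -0.008927·10.2324 = 0.1917  (Exxon)
Σw_i=1.0000  μᵀw=0.1440
σ²=wᵀΣw=λ₁·μ_p+λ₂ = 0.264010·0.144 + -0.008927 = 0.029091 ≈ 0.0291

0.0291


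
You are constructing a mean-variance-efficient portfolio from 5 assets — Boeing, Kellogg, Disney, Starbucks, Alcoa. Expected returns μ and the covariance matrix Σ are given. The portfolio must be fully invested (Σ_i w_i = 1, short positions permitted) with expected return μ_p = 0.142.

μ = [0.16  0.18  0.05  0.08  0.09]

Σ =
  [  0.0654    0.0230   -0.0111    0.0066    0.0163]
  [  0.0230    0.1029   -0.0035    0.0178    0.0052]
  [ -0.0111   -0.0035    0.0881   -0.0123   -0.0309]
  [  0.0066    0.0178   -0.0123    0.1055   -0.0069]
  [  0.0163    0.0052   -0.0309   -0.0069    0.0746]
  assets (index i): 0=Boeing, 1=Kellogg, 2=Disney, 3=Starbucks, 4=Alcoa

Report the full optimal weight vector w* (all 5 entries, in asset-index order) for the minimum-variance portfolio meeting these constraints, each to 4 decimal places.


x=Σ⁻¹μ = [1.8566  1.1928  1.4280  0.6972  1.3736]
y=Σ⁻¹𝟙 = [10.8788  4.9218  21.8891  11.8834  20.8505]
a=μᵀx=0.762568  b=𝟙ᵀx=6.548204  c=𝟙ᵀy=70.423592  D=ac−b²=10.823795
λ₁=(c·0.142−b)/D = (70.423592·0.142−6.548204)/10.823795 = 0.318922
λ₂=(a−b·0.142)/D = (0.762568−6.548204·0.142)/10.823795 = -0.015455
w* = 0.318922·x + -0.015455·y:
  w_0 = 0.318922·1.8566 + -0.015455·10.8788 = 0.4240  (Boeing)
  w_1 = 0.318922·1.1928 + -0.015455·4.9218 = 0.3044  (Kellogg)
  w_2 = 0.318922·1.4280 + -0.015455·21.8891 = 0.1171  (Disney)
  w_3 = 0.318922·0.6972 + -0.015455·11.8834 = 0.0387  (Starbucks)
  w_4 = 0.318922·1.3736 + -0.015455·20.8505 = 0.1158  (Alcoa)
Σw_i=1.0000  μᵀw=0.1420
σ²=wᵀΣw=λ₁·μ_p+λ₂ = 0.318922·0.142 + -0.015455 = 0.029832 ≈ 0.0298

0.4240  0.3044  0.1171  0.0387  0.1158


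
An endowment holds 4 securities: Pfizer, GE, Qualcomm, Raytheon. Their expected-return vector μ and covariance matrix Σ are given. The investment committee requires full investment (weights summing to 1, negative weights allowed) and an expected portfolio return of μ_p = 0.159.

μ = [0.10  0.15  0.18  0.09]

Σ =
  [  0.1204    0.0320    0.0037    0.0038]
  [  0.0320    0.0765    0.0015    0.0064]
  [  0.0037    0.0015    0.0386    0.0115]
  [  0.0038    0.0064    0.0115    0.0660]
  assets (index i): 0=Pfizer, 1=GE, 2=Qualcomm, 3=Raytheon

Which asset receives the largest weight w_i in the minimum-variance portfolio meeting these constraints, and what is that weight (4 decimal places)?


p=Σ⁻¹μ = [0.2160  1.7492  4.4537  0.4056]
q=Σ⁻¹𝟙 = [4.6962  9.8312  22.0708  10.0821]
a=μᵀp=1.122144  b=𝟙ᵀp=6.824441  c=𝟙ᵀq=46.680380  D=ac−b²=5.809101
λ₁=(c·0.159−b)/D = (46.680380·0.159−6.824441)/5.809101 = 0.102897
λ₂=(a−b·0.159)/D = (1.122144−6.824441·0.159)/5.809101 = 0.006379
w* = 0.102897·p + 0.006379·q:
  w_0 = 0.102897·0.2160 + 0.006379·4.6962 = 0.0522  (Pfizer)
  w_1 = 0.102897·1.7492 + 0.006379·9.8312 = 0.2427  (GE)
  w_2 = 0.102897·4.4537 + 0.006379·22.0708 = 0.5991  (Qualcomm)
  w_3 = 0.102897·0.4056 + 0.006379·10.0821 = 0.1060  (Raytheon)
Σw_i=1.0000  μᵀw=0.1590
σ²=wᵀΣw=λ₁·μ_p+λ₂ = 0.102897·0.159 + 0.006379 = 0.022740 ≈ 0.0227

Qualcomm (0.5991)


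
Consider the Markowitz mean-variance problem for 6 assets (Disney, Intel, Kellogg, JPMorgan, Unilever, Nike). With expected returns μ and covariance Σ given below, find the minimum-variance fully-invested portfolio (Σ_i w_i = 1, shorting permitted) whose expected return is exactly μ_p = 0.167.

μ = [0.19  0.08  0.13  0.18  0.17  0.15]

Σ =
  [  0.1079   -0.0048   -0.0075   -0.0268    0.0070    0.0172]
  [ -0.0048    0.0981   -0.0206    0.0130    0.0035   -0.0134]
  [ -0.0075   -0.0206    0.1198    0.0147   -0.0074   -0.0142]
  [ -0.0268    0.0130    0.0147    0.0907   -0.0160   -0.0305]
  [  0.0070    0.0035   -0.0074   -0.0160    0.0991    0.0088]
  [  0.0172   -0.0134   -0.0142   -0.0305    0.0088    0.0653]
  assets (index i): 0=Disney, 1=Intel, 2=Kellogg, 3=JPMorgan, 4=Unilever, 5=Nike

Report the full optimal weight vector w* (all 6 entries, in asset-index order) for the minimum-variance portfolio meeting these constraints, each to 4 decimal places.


g=Σ⁻¹μ = [2.1339  1.1899  1.5273  3.8260  1.9134  3.8405]
h=Σ⁻¹𝟙 = [11.0849  13.8111  12.6250  21.0427  10.8209  26.3440]
a=μᵀg=2.289228  b=𝟙ᵀg=14.431085  c=𝟙ᵀh=95.728440  D=ac−b²=10.888016
λ₁=(c·0.167−b)/D = (95.728440·0.167−14.431085)/10.888016 = 0.142869
λ₂=(a−b·0.167)/D = (2.289228−14.431085·0.167)/10.888016 = -0.011091
w* = 0.142869·g + -0.011091·h:
  w_0 = 0.142869·2.1339 + -0.011091·11.0849 = 0.1819  (Disney)
  w_1 = 0.142869·1.1899 + -0.011091·13.8111 = 0.0168  (Intel)
  w_2 = 0.142869·1.5273 + -0.011091·12.6250 = 0.0782  (Kellogg)
  w_3 = 0.142869·3.8260 + -0.011091·21.0427 = 0.3132  (JPMorgan)
  w_4 = 0.142869·1.9134 + -0.011091·10.8209 = 0.1534  (Unilever)
  w_5 = 0.142869·3.8405 + -0.011091·26.3440 = 0.2565  (Nike)
Σw_i=1.0000  μᵀw=0.1670
σ²=wᵀΣw=λ₁·μ_p+λ₂ = 0.142869·0.167 + -0.011091 = 0.012768 ≈ 0.0128

0.1819  0.0168  0.0782  0.3132  0.1534  0.2565


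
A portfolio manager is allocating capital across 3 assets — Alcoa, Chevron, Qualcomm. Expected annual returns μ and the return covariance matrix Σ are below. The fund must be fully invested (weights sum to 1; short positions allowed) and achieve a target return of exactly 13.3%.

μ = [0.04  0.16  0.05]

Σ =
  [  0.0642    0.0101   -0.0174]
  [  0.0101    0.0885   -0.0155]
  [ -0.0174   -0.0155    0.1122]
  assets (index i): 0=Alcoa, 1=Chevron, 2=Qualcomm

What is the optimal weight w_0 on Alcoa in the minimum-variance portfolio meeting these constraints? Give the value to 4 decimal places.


0.0340

u=Σ⁻¹μ = [0.5406  1.8845  0.7898]
v=Σ⁻¹𝟙 = [17.3253  11.6353  13.2068]
a=μᵀu=0.362643  b=𝟙ᵀu=3.214994  c=𝟙ᵀv=42.167367  D=ac−b²=4.955497
λ₁=(c·0.133−b)/D = (42.167367·0.133−3.214994)/4.955497 = 0.482952
λ₂=(a−b·0.133)/D = (0.362643−3.214994·0.133)/4.955497 = -0.013107
w* = 0.482952·u + -0.013107·v:
  w_0 = 0.482952·0.5406 + -0.013107·17.3253 = 0.0340  (Alcoa)
  w_1 = 0.482952·1.8845 + -0.013107·11.6353 = 0.7576  (Chevron)
  w_2 = 0.482952·0.7898 + -0.013107·13.2068 = 0.2083  (Qualcomm)
Σw_i=1.0000  μᵀw=0.1330
σ²=wᵀΣw=λ₁·μ_p+λ₂ = 0.482952·0.133 + -0.013107 = 0.051126 ≈ 0.0511


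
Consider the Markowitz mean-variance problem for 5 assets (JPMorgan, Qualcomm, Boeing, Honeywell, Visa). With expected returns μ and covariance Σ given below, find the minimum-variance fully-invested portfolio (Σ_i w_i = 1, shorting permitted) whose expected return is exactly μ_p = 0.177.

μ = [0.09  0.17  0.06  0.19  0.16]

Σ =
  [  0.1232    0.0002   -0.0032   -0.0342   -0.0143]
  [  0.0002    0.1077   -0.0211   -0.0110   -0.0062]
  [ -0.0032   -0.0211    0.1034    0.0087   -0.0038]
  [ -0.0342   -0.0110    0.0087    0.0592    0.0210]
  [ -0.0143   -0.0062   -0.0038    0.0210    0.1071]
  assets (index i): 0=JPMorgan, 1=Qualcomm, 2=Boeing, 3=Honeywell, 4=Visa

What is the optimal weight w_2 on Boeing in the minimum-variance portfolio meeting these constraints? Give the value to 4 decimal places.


u=Σ⁻¹μ = [2.0728  2.2303  0.7754  4.3245  1.0794]
v=Σ⁻¹𝟙 = [16.0764  14.4262  11.3536  24.3739  7.9424]
a=μᵀu=1.606586  b=𝟙ᵀu=10.482361  c=𝟙ᵀv=74.172446  D=ac−b²=9.284489
λ₁=(c·0.177−b)/D = (74.172446·0.177−10.482361)/9.284489 = 0.285009
λ₂=(a−b·0.177)/D = (1.606586−10.482361·0.177)/9.284489 = -0.026797
w* = 0.285009·u + -0.026797·v:
  w_0 = 0.285009·2.0728 + -0.026797·16.0764 = 0.1600  (JPMorgan)
  w_1 = 0.285009·2.2303 + -0.026797·14.4262 = 0.2491  (Qualcomm)
  w_2 = 0.285009·0.7754 + -0.026797·11.3536 = -0.0833  (Boeing)
  w_3 = 0.285009·4.3245 + -0.026797·24.3739 = 0.5794  (Honeywell)
  w_4 = 0.285009·1.0794 + -0.026797·7.9424 = 0.0948  (Visa)
Σw_i=1.0000  μᵀw=0.1770
σ²=wᵀΣw=λ₁·μ_p+λ₂ = 0.285009·0.177 + -0.026797 = 0.023650 ≈ 0.0237

-0.0833


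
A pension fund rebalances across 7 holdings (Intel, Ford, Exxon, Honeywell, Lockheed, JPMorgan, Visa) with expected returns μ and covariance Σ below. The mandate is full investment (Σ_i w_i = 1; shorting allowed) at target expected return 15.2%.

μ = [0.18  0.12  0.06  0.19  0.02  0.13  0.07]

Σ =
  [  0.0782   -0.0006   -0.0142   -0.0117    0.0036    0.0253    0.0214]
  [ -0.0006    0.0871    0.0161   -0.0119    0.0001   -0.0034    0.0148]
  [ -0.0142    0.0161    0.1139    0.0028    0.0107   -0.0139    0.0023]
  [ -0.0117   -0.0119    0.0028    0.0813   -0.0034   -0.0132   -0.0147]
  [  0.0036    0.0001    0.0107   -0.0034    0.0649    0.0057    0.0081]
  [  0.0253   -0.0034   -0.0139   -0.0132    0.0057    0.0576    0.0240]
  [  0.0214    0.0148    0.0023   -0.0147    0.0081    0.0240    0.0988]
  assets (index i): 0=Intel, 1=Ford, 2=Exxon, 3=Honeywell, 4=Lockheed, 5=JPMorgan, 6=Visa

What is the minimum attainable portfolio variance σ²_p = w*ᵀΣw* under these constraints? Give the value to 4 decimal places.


0.0146

p=Σ⁻¹μ = [2.2102  1.8179  0.7558  3.2552  0.0391  2.3838  -0.1581]
q=Σ⁻¹𝟙 = [10.1791  12.6717  8.6811  19.3004  12.4405  17.5013  3.4168]
a=μᵀp=1.579443  b=𝟙ᵀp=10.303934  c=𝟙ᵀq=84.190886  D=ac−b²=26.803626
λ₁=(c·0.152−b)/D = (84.190886·0.152−10.303934)/26.803626 = 0.093013
λ₂=(a−b·0.152)/D = (1.579443−10.303934·0.152)/26.803626 = 0.000494
w* = 0.093013·p + 0.000494·q:
  w_0 = 0.093013·2.2102 + 0.000494·10.1791 = 0.2106  (Intel)
  w_1 = 0.093013·1.8179 + 0.000494·12.6717 = 0.1753  (Ford)
  w_2 = 0.093013·0.7558 + 0.000494·8.6811 = 0.0746  (Exxon)
  w_3 = 0.093013·3.2552 + 0.000494·19.3004 = 0.3123  (Honeywell)
  w_4 = 0.093013·0.0391 + 0.000494·12.4405 = 0.0098  (Lockheed)
  w_5 = 0.093013·2.3838 + 0.000494·17.5013 = 0.2304  (JPMorgan)
  w_6 = 0.093013·-0.1581 + 0.000494·3.4168 = -0.0130  (Visa)
Σw_i=1.0000  μᵀw=0.1520
σ²=wᵀΣw=λ₁·μ_p+λ₂ = 0.093013·0.152 + 0.000494 = 0.014632 ≈ 0.0146


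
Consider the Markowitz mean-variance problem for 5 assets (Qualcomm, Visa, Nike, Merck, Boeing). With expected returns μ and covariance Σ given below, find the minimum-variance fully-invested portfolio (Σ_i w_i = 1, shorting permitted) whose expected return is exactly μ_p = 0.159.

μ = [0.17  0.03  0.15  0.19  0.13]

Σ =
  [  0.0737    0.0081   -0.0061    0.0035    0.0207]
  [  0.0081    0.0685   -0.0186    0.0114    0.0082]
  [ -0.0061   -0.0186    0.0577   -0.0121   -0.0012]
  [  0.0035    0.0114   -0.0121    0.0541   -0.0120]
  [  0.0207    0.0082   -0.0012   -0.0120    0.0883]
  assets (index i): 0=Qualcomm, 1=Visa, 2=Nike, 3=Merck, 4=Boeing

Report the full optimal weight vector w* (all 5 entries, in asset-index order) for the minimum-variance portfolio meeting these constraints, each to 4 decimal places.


0.1489  0.0459  0.3162  0.3552  0.1337

g=Σ⁻¹μ = [1.9093  0.3100  3.8933  4.5642  1.6691]
h=Σ⁻¹𝟙 = [9.9675  15.9955  28.6644  23.3340  11.0636]
a=μᵀg=2.002034  b=𝟙ᵀg=12.345715  c=𝟙ᵀh=89.024936  D=ac−b²=25.814271
λ₁=(c·0.159−b)/D = (89.024936·0.159−12.345715)/25.814271 = 0.070087
λ₂=(a−b·0.159)/D = (2.002034−12.345715·0.159)/25.814271 = 0.001513
w* = 0.070087·g + 0.001513·h:
  w_0 = 0.070087·1.9093 + 0.001513·9.9675 = 0.1489  (Qualcomm)
  w_1 = 0.070087·0.3100 + 0.001513·15.9955 = 0.0459  (Visa)
  w_2 = 0.070087·3.8933 + 0.001513·28.6644 = 0.3162  (Nike)
  w_3 = 0.070087·4.5642 + 0.001513·23.3340 = 0.3552  (Merck)
  w_4 = 0.070087·1.6691 + 0.001513·11.0636 = 0.1337  (Boeing)
Σw_i=1.0000  μᵀw=0.1590
σ²=wᵀΣw=λ₁·μ_p+λ₂ = 0.070087·0.159 + 0.001513 = 0.012657 ≈ 0.0127


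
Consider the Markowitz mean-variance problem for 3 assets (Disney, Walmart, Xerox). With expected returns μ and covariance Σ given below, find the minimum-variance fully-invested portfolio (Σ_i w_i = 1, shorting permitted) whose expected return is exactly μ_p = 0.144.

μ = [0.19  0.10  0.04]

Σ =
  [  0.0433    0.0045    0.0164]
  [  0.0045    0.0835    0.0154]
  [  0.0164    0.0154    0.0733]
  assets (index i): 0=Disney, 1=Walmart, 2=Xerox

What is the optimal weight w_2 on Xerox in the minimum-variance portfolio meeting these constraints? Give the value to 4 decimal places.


p=Σ⁻¹μ = [4.5397  1.0815  -0.6972]
q=Σ⁻¹𝟙 = [19.3323  9.5873  7.3029]
a=μᵀp=0.942802  b=𝟙ᵀp=4.923986  c=𝟙ᵀq=36.222548  D=ac−b²=9.905040
λ₁=(c·0.144−b)/D = (36.222548·0.144−4.923986)/9.905040 = 0.029486
λ₂=(a−b·0.144)/D = (0.942802−4.923986·0.144)/9.905040 = 0.023599
w* = 0.029486·p + 0.023599·q:
  w_0 = 0.029486·4.5397 + 0.023599·19.3323 = 0.5901  (Disney)
  w_1 = 0.029486·1.0815 + 0.023599·9.5873 = 0.2581  (Walmart)
  w_2 = 0.029486·-0.6972 + 0.023599·7.3029 = 0.1518  (Xerox)
Σw_i=1.0000  μᵀw=0.1440
σ²=wᵀΣw=λ₁·μ_p+λ₂ = 0.029486·0.144 + 0.023599 = 0.027845 ≈ 0.0278

0.1518


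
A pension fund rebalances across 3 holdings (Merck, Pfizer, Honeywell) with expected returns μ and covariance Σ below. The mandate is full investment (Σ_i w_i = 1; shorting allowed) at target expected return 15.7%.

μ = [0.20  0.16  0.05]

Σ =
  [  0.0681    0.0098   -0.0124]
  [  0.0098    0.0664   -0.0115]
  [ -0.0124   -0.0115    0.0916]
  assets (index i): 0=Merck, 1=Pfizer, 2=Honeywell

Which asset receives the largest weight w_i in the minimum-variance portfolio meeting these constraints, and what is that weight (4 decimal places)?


Merck (0.4551)

p=Σ⁻¹μ = [2.8400  2.1994  1.2064]
q=Σ⁻¹𝟙 = [15.1821  15.4011  14.9058]
a=μᵀp=0.980234  b=𝟙ᵀp=6.245884  c=𝟙ᵀq=45.488979  D=ac−b²=5.578788
λ₁=(c·0.157−b)/D = (45.488979·0.157−6.245884)/5.578788 = 0.160588
λ₂=(a−b·0.157)/D = (0.980234−6.245884·0.157)/5.578788 = -0.000066
w* = 0.160588·p + -0.000066·q:
  w_0 = 0.160588·2.8400 + -0.000066·15.1821 = 0.4551  (Merck)
  w_1 = 0.160588·2.1994 + -0.000066·15.4011 = 0.3522  (Pfizer)
  w_2 = 0.160588·1.2064 + -0.000066·14.9058 = 0.1928  (Honeywell)
Σw_i=1.0000  μᵀw=0.1570
σ²=wᵀΣw=λ₁·μ_p+λ₂ = 0.160588·0.157 + -0.000066 = 0.025146 ≈ 0.0251


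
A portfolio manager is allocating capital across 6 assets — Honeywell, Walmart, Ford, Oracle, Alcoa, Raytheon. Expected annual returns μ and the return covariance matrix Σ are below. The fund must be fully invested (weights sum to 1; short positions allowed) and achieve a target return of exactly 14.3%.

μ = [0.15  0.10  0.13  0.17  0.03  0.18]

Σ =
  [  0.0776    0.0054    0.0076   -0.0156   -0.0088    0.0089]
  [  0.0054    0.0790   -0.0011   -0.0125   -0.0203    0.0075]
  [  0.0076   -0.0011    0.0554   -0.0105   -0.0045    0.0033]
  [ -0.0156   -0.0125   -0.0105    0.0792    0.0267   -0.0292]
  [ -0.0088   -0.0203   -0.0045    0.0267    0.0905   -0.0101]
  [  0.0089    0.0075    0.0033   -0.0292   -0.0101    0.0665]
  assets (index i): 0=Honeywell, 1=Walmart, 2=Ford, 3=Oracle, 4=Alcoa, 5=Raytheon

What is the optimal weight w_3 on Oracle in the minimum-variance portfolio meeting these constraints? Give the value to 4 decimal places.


0.2539

p=Σ⁻¹μ = [2.0260  1.5312  2.7411  4.6610  0.1006  4.1888]
q=Σ⁻¹𝟙 = [13.4471  16.9846  20.9258  25.1021  12.3896  23.1879]
a=μᵀp=2.362747  b=𝟙ᵀp=15.248760  c=𝟙ᵀq=112.037165  D=ac−b²=32.190786
λ₁=(c·0.143−b)/D = (112.037165·0.143−15.248760)/32.190786 = 0.023999
λ₂=(a−b·0.143)/D = (2.362747−15.248760·0.143)/32.190786 = 0.005659
w* = 0.023999·p + 0.005659·q:
  w_0 = 0.023999·2.0260 + 0.005659·13.4471 = 0.1247  (Honeywell)
  w_1 = 0.023999·1.5312 + 0.005659·16.9846 = 0.1329  (Walmart)
  w_2 = 0.023999·2.7411 + 0.005659·20.9258 = 0.1842  (Ford)
  w_3 = 0.023999·4.6610 + 0.005659·25.1021 = 0.2539  (Oracle)
  w_4 = 0.023999·0.1006 + 0.005659·12.3896 = 0.0725  (Alcoa)
  w_5 = 0.023999·4.1888 + 0.005659·23.1879 = 0.2318  (Raytheon)
Σw_i=1.0000  μᵀw=0.1430
σ²=wᵀΣw=λ₁·μ_p+λ₂ = 0.023999·0.143 + 0.005659 = 0.009091 ≈ 0.0091


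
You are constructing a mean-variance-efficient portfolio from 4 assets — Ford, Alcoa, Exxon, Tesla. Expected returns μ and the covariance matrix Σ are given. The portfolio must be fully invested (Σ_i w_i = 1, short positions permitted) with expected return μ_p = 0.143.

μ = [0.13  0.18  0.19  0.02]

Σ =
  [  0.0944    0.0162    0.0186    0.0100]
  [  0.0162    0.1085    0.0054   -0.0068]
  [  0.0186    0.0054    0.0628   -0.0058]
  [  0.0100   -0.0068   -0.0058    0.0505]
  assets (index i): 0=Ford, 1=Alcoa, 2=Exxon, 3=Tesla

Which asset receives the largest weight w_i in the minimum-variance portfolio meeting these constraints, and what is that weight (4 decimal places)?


p=Σ⁻¹μ = [0.4738  1.4992  2.8328  0.8295]
q=Σ⁻¹𝟙 = [3.4628  9.2884  16.1516  22.2220]
a=μᵀp=0.886285  b=𝟙ᵀp=5.635329  c=𝟙ᵀq=51.124878  D=ac−b²=13.554298
λ₁=(c·0.143−b)/D = (51.124878·0.143−5.635329)/13.554298 = 0.123616
λ₂=(a−b·0.143)/D = (0.886285−5.635329·0.143)/13.554298 = 0.005934
w* = 0.123616·p + 0.005934·q:
  w_0 = 0.123616·0.4738 + 0.005934·3.4628 = 0.0791  (Ford)
  w_1 = 0.123616·1.4992 + 0.005934·9.2884 = 0.2404  (Alcoa)
  w_2 = 0.123616·2.8328 + 0.005934·16.1516 = 0.4460  (Exxon)
  w_3 = 0.123616·0.8295 + 0.005934·22.2220 = 0.2344  (Tesla)
Σw_i=1.0000  μᵀw=0.1430
σ²=wᵀΣw=λ₁·μ_p+λ₂ = 0.123616·0.143 + 0.005934 = 0.023611 ≈ 0.0236

Exxon (0.4460)


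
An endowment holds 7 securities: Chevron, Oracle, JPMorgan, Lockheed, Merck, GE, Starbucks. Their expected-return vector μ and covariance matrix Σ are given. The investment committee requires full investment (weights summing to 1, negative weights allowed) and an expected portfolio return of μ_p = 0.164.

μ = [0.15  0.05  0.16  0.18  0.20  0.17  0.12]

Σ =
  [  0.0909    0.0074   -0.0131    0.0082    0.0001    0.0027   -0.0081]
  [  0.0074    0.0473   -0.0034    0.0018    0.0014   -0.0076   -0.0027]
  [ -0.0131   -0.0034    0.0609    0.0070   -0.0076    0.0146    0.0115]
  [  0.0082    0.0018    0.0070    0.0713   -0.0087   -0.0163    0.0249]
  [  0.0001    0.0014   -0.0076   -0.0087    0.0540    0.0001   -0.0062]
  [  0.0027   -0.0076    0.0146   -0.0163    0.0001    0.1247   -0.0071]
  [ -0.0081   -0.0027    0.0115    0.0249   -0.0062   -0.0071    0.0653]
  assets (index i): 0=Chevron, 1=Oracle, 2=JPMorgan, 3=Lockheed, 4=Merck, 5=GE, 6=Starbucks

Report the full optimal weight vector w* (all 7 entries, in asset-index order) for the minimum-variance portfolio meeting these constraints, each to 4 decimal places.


u=Σ⁻¹μ = [1.8072  1.0499  2.7770  2.4683  4.6048  1.4543  1.2703]
v=Σ⁻¹𝟙 = [11.6637  21.7160  17.0326  10.6213  23.6162  9.2544  13.8574]
a=μᵀu=2.532811  b=𝟙ᵀu=15.431798  c=𝟙ᵀv=107.761721  D=ac−b²=34.799678
λ₁=(c·0.164−b)/D = (107.761721·0.164−15.431798)/34.799678 = 0.064401
λ₂=(a−b·0.164)/D = (2.532811−15.431798·0.164)/34.799678 = 0.000057
w* = 0.064401·u + 0.000057·v:
  w_0 = 0.064401·1.8072 + 0.000057·11.6637 = 0.1171  (Chevron)
  w_1 = 0.064401·1.0499 + 0.000057·21.7160 = 0.0689  (Oracle)
  w_2 = 0.064401·2.7770 + 0.000057·17.0326 = 0.1798  (JPMorgan)
  w_3 = 0.064401·2.4683 + 0.000057·10.6213 = 0.1596  (Lockheed)
  w_4 = 0.064401·4.6048 + 0.000057·23.6162 = 0.2979  (Merck)
  w_5 = 0.064401·1.4543 + 0.000057·9.2544 = 0.0942  (GE)
  w_6 = 0.064401·1.2703 + 0.000057·13.8574 = 0.0826  (Starbucks)
Σw_i=1.0000  μᵀw=0.1640
σ²=wᵀΣw=λ₁·μ_p+λ₂ = 0.064401·0.164 + 0.000057 = 0.010619 ≈ 0.0106

0.1171  0.0689  0.1798  0.1596  0.2979  0.0942  0.0826


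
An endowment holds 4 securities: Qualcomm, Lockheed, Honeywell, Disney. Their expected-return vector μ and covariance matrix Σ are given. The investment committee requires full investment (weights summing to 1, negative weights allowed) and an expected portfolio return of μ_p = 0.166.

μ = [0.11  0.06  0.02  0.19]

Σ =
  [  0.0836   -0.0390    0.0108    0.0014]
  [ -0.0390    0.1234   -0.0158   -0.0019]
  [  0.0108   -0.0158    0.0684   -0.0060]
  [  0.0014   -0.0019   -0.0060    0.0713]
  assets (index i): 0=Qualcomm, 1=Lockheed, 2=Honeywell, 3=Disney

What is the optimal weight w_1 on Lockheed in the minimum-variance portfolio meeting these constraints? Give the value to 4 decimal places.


0.1274

g=Σ⁻¹μ = [1.7367  1.1433  0.5195  2.7049]
h=Σ⁻¹𝟙 = [16.9071  15.8603  16.9775  15.5446]
a=μᵀg=0.783954  b=𝟙ᵀg=6.104416  c=𝟙ᵀh=65.289440  D=ac−b²=13.920029
λ₁=(c·0.166−b)/D = (65.289440·0.166−6.104416)/13.920029 = 0.340059
λ₂=(a−b·0.166)/D = (0.783954−6.104416·0.166)/13.920029 = -0.016478
w* = 0.340059·g + -0.016478·h:
  w_0 = 0.340059·1.7367 + -0.016478·16.9071 = 0.3120  (Qualcomm)
  w_1 = 0.340059·1.1433 + -0.016478·15.8603 = 0.1274  (Lockheed)
  w_2 = 0.340059·0.5195 + -0.016478·16.9775 = -0.1031  (Honeywell)
  w_3 = 0.340059·2.7049 + -0.016478·15.5446 = 0.6637  (Disney)
Σw_i=1.0000  μᵀw=0.1660
σ²=wᵀΣw=λ₁·μ_p+λ₂ = 0.340059·0.166 + -0.016478 = 0.039971 ≈ 0.0400


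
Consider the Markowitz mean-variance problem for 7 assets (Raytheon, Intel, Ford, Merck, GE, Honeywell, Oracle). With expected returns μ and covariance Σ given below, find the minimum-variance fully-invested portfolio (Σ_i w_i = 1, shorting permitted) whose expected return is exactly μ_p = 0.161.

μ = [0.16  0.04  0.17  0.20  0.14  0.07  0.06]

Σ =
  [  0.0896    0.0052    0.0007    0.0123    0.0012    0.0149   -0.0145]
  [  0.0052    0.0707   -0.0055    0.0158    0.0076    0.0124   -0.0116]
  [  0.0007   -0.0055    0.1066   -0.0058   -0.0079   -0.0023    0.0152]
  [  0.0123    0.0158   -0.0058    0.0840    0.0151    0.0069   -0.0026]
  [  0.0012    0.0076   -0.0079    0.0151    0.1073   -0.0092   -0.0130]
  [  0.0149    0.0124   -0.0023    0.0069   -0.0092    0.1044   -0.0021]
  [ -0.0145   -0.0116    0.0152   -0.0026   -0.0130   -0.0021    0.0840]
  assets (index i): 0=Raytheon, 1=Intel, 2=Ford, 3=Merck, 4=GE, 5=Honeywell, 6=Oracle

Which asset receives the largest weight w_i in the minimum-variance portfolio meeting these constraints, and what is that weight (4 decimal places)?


Merck (0.2929)

g=Σ⁻¹μ = [1.5513  0.0673  1.6656  2.0169  1.2789  0.4766  0.9622]
h=Σ⁻¹𝟙 = [10.6262  12.7431  9.0066  6.5355  10.6176  7.5704  15.9038]
a=μᵀg=1.207565  b=𝟙ᵀg=8.018768  c=𝟙ᵀh=73.003246  D=ac−b²=23.855510
λ₁=(c·0.161−b)/D = (73.003246·0.161−8.018768)/23.855510 = 0.156557
λ₂=(a−b·0.161)/D = (1.207565−8.018768·0.161)/23.855510 = -0.003498
w* = 0.156557·g + -0.003498·h:
  w_0 = 0.156557·1.5513 + -0.003498·10.6262 = 0.2057  (Raytheon)
  w_1 = 0.156557·0.0673 + -0.003498·12.7431 = -0.0340  (Intel)
  w_2 = 0.156557·1.6656 + -0.003498·9.0066 = 0.2293  (Ford)
  w_3 = 0.156557·2.0169 + -0.003498·6.5355 = 0.2929  (Merck)
  w_4 = 0.156557·1.2789 + -0.003498·10.6176 = 0.1631  (GE)
  w_5 = 0.156557·0.4766 + -0.003498·7.5704 = 0.0481  (Honeywell)
  w_6 = 0.156557·0.9622 + -0.003498·15.9038 = 0.0950  (Oracle)
Σw_i=1.0000  μᵀw=0.1610
σ²=wᵀΣw=λ₁·μ_p+λ₂ = 0.156557·0.161 + -0.003498 = 0.021707 ≈ 0.0217


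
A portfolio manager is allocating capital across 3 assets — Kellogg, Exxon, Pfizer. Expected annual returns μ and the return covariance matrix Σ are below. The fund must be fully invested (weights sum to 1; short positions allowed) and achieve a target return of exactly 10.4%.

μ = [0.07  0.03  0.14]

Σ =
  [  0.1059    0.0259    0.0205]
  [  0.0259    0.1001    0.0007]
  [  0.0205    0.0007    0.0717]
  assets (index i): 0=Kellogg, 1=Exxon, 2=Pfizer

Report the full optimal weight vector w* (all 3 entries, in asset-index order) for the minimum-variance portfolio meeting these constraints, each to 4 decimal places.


0.1523  0.2304  0.6174

g=Σ⁻¹μ = [0.2421  0.2239  1.8812]
h=Σ⁻¹𝟙 = [4.9212  8.6296  12.4557]
a=μᵀg=0.287028  b=𝟙ᵀg=2.347171  c=𝟙ᵀh=26.006486  D=ac−b²=1.955384
λ₁=(c·0.104−b)/D = (26.006486·0.104−2.347171)/1.955384 = 0.182830
λ₂=(a−b·0.104)/D = (0.287028−2.347171·0.104)/1.955384 = 0.021951
w* = 0.182830·g + 0.021951·h:
  w_0 = 0.182830·0.2421 + 0.021951·4.9212 = 0.1523  (Kellogg)
  w_1 = 0.182830·0.2239 + 0.021951·8.6296 = 0.2304  (Exxon)
  w_2 = 0.182830·1.8812 + 0.021951·12.4557 = 0.6174  (Pfizer)
Σw_i=1.0000  μᵀw=0.1040
σ²=wᵀΣw=λ₁·μ_p+λ₂ = 0.182830·0.104 + 0.021951 = 0.040965 ≈ 0.0410
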